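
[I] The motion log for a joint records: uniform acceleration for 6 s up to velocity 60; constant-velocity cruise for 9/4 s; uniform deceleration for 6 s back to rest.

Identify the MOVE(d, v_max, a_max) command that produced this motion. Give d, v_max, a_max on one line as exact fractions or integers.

d=495 v_max=60 a_max=10

a_max = 60/6 = 10
d_a = ½·60·6 = 180; d_c = 60·9/4 = 135
d = 2·180 + 135 = 495
t_c = 9/4 > 0 → v_max = v_peak = 60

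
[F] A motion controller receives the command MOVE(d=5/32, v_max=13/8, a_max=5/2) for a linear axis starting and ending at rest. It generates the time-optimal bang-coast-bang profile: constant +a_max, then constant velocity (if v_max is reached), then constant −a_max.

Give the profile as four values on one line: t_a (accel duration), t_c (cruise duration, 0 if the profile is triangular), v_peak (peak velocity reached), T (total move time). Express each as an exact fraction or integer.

t_a=1/4 t_c=0 v_peak=5/8 T=1/2

(v_max)²/a_max = (13/8)²/(5/2) = 169/160
5/32 < 169/160 → triangular
v_peak = √(5/32·5/2) = √(25/64) = 5/8
t_a = (5/8)/(5/2) = 1/4; t_c = 0
T = 2·1/4 = 1/2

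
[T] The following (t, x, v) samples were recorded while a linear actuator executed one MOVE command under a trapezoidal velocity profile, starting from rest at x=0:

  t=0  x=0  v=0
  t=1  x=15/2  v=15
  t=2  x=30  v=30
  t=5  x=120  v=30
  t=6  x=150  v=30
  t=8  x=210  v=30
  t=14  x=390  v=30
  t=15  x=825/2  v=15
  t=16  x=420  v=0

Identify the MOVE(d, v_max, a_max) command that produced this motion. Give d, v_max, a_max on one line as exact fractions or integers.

d=420 v_max=30 a_max=15

final state: t=16, x=420, v=0 → d = 420
a_max = (15−0)/(1−0) = 15
max v = 30 over t∈[2,14] → v_max = 30
check: 30·(2+12) = 420 ✓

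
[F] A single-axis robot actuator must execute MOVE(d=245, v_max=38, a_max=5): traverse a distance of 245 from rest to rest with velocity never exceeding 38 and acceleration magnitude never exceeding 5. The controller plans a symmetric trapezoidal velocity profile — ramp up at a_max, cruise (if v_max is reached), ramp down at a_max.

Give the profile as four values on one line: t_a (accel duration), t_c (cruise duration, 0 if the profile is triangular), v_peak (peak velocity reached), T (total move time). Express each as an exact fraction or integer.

t_a=7 t_c=0 v_peak=35 T=14

vₘ²/aₘ = 38²/5 = 1444/5
245 < 1444/5 ⇒ no cruise
v_peak = √(245·5) = √1225 = 35
t_a = 35/5 = 7; t_c = 0
T = 2·7 = 14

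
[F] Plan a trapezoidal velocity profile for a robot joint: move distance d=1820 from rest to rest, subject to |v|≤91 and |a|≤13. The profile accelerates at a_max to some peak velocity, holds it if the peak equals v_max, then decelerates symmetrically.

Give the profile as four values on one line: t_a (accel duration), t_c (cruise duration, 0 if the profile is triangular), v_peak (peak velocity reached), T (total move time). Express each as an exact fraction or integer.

t_a=7 t_c=13 v_peak=91 T=27

(v_max)²/a_max = 91²/13 = 637
1820 ≥ 637 so v_max reached
t_a = 91/13 = 7; v_peak = 91
d_cruise = 1820 − 637 = 1183; t_c = 1183/91 = 13
T = 2·7 + 13 = 27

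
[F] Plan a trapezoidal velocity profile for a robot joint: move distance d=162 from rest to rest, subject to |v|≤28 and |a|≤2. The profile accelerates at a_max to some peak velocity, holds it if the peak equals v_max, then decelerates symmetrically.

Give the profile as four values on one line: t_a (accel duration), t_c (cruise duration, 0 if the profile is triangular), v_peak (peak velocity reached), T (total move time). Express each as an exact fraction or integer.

t_a=9 t_c=0 v_peak=18 T=18

(v_max)²/a_max = 28²/2 = 392
162 < 392 so t_c = 0
v_peak = √(162·2) = √324 = 18
t_a = 18/2 = 9; t_c = 0
T = 2·9 = 18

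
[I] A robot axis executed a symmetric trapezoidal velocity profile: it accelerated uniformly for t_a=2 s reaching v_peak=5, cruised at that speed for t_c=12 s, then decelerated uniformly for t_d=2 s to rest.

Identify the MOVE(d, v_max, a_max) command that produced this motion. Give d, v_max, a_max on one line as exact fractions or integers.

a_max = 5/2
d_a = ½·5·2 = 5; d_c = 5·12 = 60
d = 2·5 + 60 = 70
t_c = 12 > 0 → v_max = v_peak = 5

d=70 v_max=5 a_max=5/2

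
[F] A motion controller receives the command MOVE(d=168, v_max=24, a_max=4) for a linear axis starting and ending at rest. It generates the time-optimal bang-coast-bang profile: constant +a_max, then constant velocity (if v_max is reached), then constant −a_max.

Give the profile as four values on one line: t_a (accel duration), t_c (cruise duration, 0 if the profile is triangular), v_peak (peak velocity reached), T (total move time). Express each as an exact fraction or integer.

t_a=6 t_c=1 v_peak=24 T=13

vₘ²/aₘ = 24²/4 = 144
168 ≥ 144 so v_max reached
t_a = 24/4 = 6; v_peak = 24
d_cruise = 168 − 144 = 24; t_c = 24/24 = 1
T = 2·6 + 1 = 13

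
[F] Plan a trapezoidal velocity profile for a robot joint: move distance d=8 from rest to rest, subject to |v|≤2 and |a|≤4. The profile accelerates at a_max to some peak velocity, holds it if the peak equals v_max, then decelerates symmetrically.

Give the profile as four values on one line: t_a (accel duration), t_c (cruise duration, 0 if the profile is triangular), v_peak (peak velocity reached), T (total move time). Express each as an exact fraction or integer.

t_a=1/2 t_c=7/2 v_peak=2 T=9/2

(v_max)²/a_max = 2²/4 = 1
8 ≥ 1 so v_max reached
t_a = 2/4 = 1/2; v_peak = 2
d_cruise = 8 − 1 = 7; t_c = 7/2
T = 2·1/2 + 7/2 = 9/2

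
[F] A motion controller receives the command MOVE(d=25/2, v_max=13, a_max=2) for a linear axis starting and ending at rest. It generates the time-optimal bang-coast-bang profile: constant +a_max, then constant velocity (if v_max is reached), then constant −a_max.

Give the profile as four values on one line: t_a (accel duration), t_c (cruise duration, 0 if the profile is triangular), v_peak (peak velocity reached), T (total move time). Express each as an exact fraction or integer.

vₘ²/aₘ = 13²/2 = 169/2
25/2 < 169/2 so t_c = 0
v_peak = √(25/2·2) = √25 = 5
t_a = 5/2; t_c = 0
T = 2·5/2 = 5

t_a=5/2 t_c=0 v_peak=5 T=5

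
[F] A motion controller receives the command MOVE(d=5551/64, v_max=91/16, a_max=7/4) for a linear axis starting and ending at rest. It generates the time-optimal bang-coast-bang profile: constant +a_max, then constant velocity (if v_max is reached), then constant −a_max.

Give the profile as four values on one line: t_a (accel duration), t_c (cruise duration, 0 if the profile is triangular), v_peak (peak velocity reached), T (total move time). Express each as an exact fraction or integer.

t_a=13/4 t_c=12 v_peak=91/16 T=37/2

vₘ²/aₘ = (91/16)²/(7/4) = 1183/64
5551/64 ≥ 1183/64 ⇒ cruise phase
t_a = (91/16)/(7/4) = 13/4; v_peak = 91/16
d_cruise = 5551/64 − 1183/64 = 273/4; t_c = (273/4)/(91/16) = 12
T = 2·13/4 + 12 = 37/2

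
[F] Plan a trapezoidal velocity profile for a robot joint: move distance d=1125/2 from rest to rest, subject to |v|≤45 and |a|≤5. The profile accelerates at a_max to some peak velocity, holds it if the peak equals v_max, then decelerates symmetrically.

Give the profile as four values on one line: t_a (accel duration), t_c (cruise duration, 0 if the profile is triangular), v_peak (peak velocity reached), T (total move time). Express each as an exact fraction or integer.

(v_max)²/a_max = 45²/5 = 405
1125/2 ≥ 405 ⇒ cruise phase
t_a = 45/5 = 9; v_peak = 45
d_cruise = 1125/2 − 405 = 315/2; t_c = (315/2)/45 = 7/2
T = 2·9 + 7/2 = 43/2

t_a=9 t_c=7/2 v_peak=45 T=43/2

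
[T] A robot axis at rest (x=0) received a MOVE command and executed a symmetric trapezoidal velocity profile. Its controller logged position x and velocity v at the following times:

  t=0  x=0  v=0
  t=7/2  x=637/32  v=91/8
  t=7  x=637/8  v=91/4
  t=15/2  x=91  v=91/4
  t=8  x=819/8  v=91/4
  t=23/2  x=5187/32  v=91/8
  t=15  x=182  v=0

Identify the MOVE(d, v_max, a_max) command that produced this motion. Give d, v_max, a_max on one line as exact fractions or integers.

final state: t=15, x=182, v=0 → d = 182
a_max = (91/8−0)/(7/2−0) = 13/4
max v = 91/4 over t∈[7,8] → v_max = 91/4
check: 91/4·(7+1) = 182 ✓

d=182 v_max=91/4 a_max=13/4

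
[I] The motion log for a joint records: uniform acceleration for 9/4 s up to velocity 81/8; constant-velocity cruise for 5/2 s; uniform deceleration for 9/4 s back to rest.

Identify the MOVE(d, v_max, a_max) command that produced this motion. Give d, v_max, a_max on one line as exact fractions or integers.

a_max = (81/8)/(9/4) = 9/2
d_a = ½·81/8·9/4 = 729/64; d_c = 81/8·5/2 = 405/16
d = 2·729/64 + 405/16 = 1539/32
t_c = 5/2 > 0 ⇒ limit active, v_max = 81/8

d=1539/32 v_max=81/8 a_max=9/2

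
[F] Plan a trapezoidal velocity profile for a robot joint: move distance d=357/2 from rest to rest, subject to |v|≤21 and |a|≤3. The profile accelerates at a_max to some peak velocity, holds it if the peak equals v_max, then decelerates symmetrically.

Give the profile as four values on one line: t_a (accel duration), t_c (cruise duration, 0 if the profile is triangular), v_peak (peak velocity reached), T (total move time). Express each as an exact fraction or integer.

(v_max)²/a_max = 21²/3 = 147
357/2 ≥ 147 → trapezoidal
t_a = 21/3 = 7; v_peak = 21
d_cruise = 357/2 − 147 = 63/2; t_c = (63/2)/21 = 3/2
T = 2·7 + 3/2 = 31/2

t_a=7 t_c=3/2 v_peak=21 T=31/2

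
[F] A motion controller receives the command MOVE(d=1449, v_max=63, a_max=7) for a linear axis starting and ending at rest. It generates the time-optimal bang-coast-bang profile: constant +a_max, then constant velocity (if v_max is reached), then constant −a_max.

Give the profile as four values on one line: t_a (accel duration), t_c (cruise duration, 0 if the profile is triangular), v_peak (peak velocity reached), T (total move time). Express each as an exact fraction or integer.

vₘ²/aₘ = 63²/7 = 567
1449 ≥ 567 ⇒ cruise phase
t_a = 63/7 = 9; v_peak = 63
d_cruise = 1449 − 567 = 882; t_c = 882/63 = 14
T = 2·9 + 14 = 32

t_a=9 t_c=14 v_peak=63 T=32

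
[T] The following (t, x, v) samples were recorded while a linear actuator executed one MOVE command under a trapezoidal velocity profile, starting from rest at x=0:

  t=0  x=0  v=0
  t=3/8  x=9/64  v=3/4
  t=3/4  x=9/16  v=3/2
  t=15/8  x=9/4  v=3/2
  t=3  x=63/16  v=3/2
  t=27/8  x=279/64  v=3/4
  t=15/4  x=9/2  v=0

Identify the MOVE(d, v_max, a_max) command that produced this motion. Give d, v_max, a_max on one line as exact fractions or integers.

d=9/2 v_max=3/2 a_max=2

final state: t=15/4, x=9/2, v=0 → d = 9/2
a_max = (3/4−0)/(3/8−0) = 2
max v = 3/2 over t∈[3/4,3] → v_max = 3/2
check: 3/2·(3/4+9/4) = 9/2 ✓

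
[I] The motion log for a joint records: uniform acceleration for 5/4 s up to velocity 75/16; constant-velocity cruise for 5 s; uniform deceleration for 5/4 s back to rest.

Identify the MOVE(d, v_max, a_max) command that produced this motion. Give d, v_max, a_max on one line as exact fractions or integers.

a_max = (75/16)/(5/4) = 15/4
d_a = ½·75/16·5/4 = 375/128; d_c = 75/16·5 = 375/16
d = 2·375/128 + 375/16 = 1875/64
t_c = 5 > 0 → v_max = v_peak = 75/16

d=1875/64 v_max=75/16 a_max=15/4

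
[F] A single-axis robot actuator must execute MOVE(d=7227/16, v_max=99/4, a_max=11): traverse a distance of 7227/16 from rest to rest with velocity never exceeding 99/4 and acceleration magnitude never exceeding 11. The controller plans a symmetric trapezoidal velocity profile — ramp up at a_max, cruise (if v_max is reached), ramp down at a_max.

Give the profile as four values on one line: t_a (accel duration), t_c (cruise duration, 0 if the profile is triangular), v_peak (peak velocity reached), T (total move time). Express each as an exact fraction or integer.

vₘ²/aₘ = (99/4)²/11 = 891/16
7227/16 ≥ 891/16 ⇒ cruise phase
t_a = (99/4)/11 = 9/4; v_peak = 99/4
d_cruise = 7227/16 − 891/16 = 396; t_c = 396/(99/4) = 16
T = 2·9/4 + 16 = 41/2

t_a=9/4 t_c=16 v_peak=99/4 T=41/2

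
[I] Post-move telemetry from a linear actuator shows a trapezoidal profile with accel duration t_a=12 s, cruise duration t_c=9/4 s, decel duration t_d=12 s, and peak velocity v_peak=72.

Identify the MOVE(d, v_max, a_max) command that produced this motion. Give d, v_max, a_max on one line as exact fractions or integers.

a_max = 72/12 = 6
d_a = ½·72·12 = 432; d_c = 72·9/4 = 162
d = 2·432 + 162 = 1026
t_c = 9/4 > 0 → v_max = v_peak = 72

d=1026 v_max=72 a_max=6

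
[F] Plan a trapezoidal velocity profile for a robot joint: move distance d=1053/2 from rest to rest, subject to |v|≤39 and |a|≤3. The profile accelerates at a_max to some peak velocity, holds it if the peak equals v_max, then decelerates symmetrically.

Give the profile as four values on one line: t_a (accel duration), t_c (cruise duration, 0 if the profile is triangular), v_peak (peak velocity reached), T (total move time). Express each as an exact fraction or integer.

(v_max)²/a_max = 39²/3 = 507
1053/2 ≥ 507 so v_max reached
t_a = 39/3 = 13; v_peak = 39
d_cruise = 1053/2 − 507 = 39/2; t_c = (39/2)/39 = 1/2
T = 2·13 + 1/2 = 53/2

t_a=13 t_c=1/2 v_peak=39 T=53/2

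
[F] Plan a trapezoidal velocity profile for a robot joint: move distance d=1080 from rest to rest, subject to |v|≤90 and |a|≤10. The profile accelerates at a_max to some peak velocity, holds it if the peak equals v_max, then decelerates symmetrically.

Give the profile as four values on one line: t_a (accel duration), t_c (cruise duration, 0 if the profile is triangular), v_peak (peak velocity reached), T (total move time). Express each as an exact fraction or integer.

v_max²/a_max = 90²/10 = 810
1080 ≥ 810 ⇒ cruise phase
t_a = 90/10 = 9; v_peak = 90
d_cruise = 1080 − 810 = 270; t_c = 270/90 = 3
T = 2·9 + 3 = 21

t_a=9 t_c=3 v_peak=90 T=21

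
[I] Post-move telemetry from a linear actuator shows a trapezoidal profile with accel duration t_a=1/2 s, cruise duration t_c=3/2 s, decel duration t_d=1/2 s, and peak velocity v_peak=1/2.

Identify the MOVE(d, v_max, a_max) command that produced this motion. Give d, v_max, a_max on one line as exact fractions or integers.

d=1 v_max=1/2 a_max=1

a_max = (1/2)/(1/2) = 1
d_a = ½·1/2·1/2 = 1/8; d_c = 1/2·3/2 = 3/4
d = 2·1/8 + 3/4 = 1
t_c = 3/2 > 0 ⇒ limit active, v_max = 1/2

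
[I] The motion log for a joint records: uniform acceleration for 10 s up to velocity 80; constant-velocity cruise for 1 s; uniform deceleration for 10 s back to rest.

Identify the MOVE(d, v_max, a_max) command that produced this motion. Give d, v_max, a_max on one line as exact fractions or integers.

d=880 v_max=80 a_max=8

a_max = 80/10 = 8
d_a = ½·80·10 = 400; d_c = 80·1 = 80
d = 2·400 + 80 = 880
t_c = 1 > 0 ⇒ limit active, v_max = 80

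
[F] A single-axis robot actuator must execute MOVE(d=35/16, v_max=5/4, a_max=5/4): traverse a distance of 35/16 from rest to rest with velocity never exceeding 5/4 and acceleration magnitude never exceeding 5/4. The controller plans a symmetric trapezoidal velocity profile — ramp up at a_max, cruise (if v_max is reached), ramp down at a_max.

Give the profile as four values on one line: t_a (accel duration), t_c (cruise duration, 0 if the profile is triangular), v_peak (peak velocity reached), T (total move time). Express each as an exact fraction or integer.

v_max²/a_max = (5/4)²/(5/4) = 5/4
35/16 ≥ 5/4 ⇒ cruise phase
t_a = (5/4)/(5/4) = 1; v_peak = 5/4
d_cruise = 35/16 − 5/4 = 15/16; t_c = (15/16)/(5/4) = 3/4
T = 2·1 + 3/4 = 11/4

t_a=1 t_c=3/4 v_peak=5/4 T=11/4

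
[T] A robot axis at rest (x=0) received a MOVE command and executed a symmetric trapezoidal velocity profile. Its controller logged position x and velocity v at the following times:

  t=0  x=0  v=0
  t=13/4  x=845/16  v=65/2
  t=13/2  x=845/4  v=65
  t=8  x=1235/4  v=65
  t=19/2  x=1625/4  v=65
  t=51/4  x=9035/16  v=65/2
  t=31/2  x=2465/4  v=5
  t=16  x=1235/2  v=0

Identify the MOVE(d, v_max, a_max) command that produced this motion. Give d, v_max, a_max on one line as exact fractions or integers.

d=1235/2 v_max=65 a_max=10

final state: t=16, x=1235/2, v=0 → d = 1235/2
a_max = (65/2−0)/(13/4−0) = 10
max v = 65 over t∈[13/2,19/2] → v_max = 65
check: 65·(13/2+3) = 1235/2 ✓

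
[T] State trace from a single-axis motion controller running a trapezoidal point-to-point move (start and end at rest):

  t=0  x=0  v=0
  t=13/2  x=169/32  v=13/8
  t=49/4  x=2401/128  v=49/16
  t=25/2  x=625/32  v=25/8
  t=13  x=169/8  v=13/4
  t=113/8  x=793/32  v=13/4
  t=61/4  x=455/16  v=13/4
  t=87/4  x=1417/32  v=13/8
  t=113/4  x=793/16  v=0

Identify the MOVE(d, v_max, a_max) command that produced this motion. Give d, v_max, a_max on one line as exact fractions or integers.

final state: t=113/4, x=793/16, v=0 → d = 793/16
a_max = (13/8−0)/(13/2−0) = 1/4
max v = 13/4 over t∈[13,61/4] → v_max = 13/4
check: 13/4·(13+9/4) = 793/16 ✓

d=793/16 v_max=13/4 a_max=1/4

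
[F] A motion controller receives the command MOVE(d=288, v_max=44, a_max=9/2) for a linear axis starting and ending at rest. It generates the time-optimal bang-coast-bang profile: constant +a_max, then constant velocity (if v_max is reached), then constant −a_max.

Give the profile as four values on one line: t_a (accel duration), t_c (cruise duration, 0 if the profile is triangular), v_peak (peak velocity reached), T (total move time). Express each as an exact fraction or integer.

(v_max)²/a_max = 44²/(9/2) = 3872/9
288 < 3872/9 → triangular
v_peak = √(288·9/2) = √1296 = 36
t_a = 36/(9/2) = 8; t_c = 0
T = 2·8 = 16

t_a=8 t_c=0 v_peak=36 T=16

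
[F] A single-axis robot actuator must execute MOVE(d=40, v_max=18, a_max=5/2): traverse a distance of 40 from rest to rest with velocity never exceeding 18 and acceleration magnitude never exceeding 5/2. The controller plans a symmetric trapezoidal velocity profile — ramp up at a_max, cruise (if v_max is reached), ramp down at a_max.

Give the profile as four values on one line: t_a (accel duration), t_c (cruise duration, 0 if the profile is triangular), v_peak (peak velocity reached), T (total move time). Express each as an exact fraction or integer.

vₘ²/aₘ = 18²/(5/2) = 648/5
40 < 648/5 → triangular
v_peak = √(40·5/2) = √100 = 10
t_a = 10/(5/2) = 4; t_c = 0
T = 2·4 = 8

t_a=4 t_c=0 v_peak=10 T=8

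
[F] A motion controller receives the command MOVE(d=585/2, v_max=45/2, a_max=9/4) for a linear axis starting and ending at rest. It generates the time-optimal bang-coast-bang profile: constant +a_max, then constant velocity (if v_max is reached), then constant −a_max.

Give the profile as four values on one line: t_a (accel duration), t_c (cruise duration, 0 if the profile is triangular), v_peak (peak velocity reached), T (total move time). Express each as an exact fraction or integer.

t_a=10 t_c=3 v_peak=45/2 T=23

v_max²/a_max = (45/2)²/(9/4) = 225
585/2 ≥ 225 ⇒ cruise phase
t_a = (45/2)/(9/4) = 10; v_peak = 45/2
d_cruise = 585/2 − 225 = 135/2; t_c = (135/2)/(45/2) = 3
T = 2·10 + 3 = 23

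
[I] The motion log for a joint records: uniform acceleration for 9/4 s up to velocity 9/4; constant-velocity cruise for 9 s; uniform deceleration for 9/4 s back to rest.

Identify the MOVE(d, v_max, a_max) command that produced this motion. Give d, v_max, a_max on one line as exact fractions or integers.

d=405/16 v_max=9/4 a_max=1

a_max = (9/4)/(9/4) = 1
d_a = ½·9/4·9/4 = 81/32; d_c = 9/4·9 = 81/4
d = 2·81/32 + 81/4 = 405/16
t_c = 9 > 0 → v_max = v_peak = 9/4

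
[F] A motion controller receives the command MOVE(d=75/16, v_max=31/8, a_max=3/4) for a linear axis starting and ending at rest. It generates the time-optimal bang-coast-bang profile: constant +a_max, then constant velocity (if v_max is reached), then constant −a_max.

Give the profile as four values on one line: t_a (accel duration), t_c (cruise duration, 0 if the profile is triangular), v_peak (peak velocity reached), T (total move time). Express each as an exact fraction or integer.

t_a=5/2 t_c=0 v_peak=15/8 T=5

(v_max)²/a_max = (31/8)²/(3/4) = 961/48
75/16 < 961/48 so t_c = 0
v_peak = √(75/16·3/4) = √(225/64) = 15/8
t_a = (15/8)/(3/4) = 5/2; t_c = 0
T = 2·5/2 = 5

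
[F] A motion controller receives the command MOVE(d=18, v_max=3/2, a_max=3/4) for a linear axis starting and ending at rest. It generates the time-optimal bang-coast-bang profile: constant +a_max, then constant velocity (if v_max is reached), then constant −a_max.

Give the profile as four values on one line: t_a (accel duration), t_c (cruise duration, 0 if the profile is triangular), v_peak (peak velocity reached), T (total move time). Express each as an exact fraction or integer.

t_a=2 t_c=10 v_peak=3/2 T=14

v_max²/a_max = (3/2)²/(3/4) = 3
18 ≥ 3 so v_max reached
t_a = (3/2)/(3/4) = 2; v_peak = 3/2
d_cruise = 18 − 3 = 15; t_c = 15/(3/2) = 10
T = 2·2 + 10 = 14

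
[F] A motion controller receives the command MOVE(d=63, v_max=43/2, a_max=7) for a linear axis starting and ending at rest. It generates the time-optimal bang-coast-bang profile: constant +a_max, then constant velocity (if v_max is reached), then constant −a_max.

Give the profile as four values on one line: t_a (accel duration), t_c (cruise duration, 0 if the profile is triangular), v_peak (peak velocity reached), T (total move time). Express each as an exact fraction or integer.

vₘ²/aₘ = (43/2)²/7 = 1849/28
63 < 1849/28 so t_c = 0
v_peak = √(63·7) = √441 = 21
t_a = 21/7 = 3; t_c = 0
T = 2·3 = 6

t_a=3 t_c=0 v_peak=21 T=6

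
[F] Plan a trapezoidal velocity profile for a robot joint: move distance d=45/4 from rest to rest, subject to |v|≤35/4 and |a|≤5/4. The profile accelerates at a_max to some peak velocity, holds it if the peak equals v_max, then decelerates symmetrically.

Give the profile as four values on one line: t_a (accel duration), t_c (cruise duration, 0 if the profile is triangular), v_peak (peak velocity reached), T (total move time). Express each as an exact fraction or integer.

t_a=3 t_c=0 v_peak=15/4 T=6

vₘ²/aₘ = (35/4)²/(5/4) = 245/4
45/4 < 245/4 → triangular
v_peak = √(45/4·5/4) = √(225/16) = 15/4
t_a = (15/4)/(5/4) = 3; t_c = 0
T = 2·3 = 6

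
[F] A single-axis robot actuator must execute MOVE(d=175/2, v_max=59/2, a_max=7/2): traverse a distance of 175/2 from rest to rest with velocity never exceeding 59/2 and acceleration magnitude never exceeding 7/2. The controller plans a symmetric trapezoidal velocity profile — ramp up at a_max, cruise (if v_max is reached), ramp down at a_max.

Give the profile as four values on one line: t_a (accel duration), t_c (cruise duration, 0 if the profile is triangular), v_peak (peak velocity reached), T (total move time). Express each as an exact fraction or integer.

t_a=5 t_c=0 v_peak=35/2 T=10

(v_max)²/a_max = (59/2)²/(7/2) = 3481/14
175/2 < 3481/14 so t_c = 0
v_peak = √(175/2·7/2) = √(1225/4) = 35/2
t_a = (35/2)/(7/2) = 5; t_c = 0
T = 2·5 = 10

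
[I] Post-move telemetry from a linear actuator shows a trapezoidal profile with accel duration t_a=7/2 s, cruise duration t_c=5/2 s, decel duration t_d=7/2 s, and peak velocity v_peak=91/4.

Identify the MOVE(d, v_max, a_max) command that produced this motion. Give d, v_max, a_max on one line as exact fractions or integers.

a_max = (91/4)/(7/2) = 13/2
d_a = ½·91/4·7/2 = 637/16; d_c = 91/4·5/2 = 455/8
d = 2·637/16 + 455/8 = 273/2
t_c = 5/2 > 0 so v_max = 91/4

d=273/2 v_max=91/4 a_max=13/2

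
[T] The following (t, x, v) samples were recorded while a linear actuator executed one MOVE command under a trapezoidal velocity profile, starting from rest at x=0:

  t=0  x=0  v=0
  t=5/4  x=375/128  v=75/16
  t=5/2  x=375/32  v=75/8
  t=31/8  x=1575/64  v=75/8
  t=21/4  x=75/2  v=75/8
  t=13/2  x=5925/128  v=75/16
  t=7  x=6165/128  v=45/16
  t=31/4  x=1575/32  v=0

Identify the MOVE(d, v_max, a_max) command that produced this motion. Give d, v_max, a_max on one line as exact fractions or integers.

final state: t=31/4, x=1575/32, v=0 → d = 1575/32
a_max = (75/16−0)/(5/4−0) = 15/4
max v = 75/8 over t∈[5/2,21/4] → v_max = 75/8
check: 75/8·(5/2+11/4) = 1575/32 ✓

d=1575/32 v_max=75/8 a_max=15/4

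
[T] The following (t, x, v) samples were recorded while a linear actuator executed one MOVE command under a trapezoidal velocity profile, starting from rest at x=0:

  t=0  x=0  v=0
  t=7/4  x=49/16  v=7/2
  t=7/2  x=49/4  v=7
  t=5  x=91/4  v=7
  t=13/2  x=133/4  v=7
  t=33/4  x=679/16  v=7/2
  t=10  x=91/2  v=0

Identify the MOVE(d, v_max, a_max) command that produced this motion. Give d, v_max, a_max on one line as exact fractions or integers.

d=91/2 v_max=7 a_max=2

final state: t=10, x=91/2, v=0 → d = 91/2
a_max = (7/2−0)/(7/4−0) = 2
max v = 7 over t∈[7/2,13/2] → v_max = 7
check: 7·(7/2+3) = 91/2 ✓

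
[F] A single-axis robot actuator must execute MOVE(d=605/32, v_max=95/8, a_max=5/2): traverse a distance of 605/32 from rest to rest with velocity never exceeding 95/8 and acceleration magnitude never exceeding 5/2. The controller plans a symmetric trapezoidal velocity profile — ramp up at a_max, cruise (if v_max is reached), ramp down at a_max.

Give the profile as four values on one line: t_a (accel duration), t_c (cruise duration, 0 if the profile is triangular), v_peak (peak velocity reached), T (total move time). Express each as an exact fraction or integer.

vₘ²/aₘ = (95/8)²/(5/2) = 1805/32
605/32 < 1805/32 → triangular
v_peak = √(605/32·5/2) = √(3025/64) = 55/8
t_a = (55/8)/(5/2) = 11/4; t_c = 0
T = 2·11/4 = 11/2

t_a=11/4 t_c=0 v_peak=55/8 T=11/2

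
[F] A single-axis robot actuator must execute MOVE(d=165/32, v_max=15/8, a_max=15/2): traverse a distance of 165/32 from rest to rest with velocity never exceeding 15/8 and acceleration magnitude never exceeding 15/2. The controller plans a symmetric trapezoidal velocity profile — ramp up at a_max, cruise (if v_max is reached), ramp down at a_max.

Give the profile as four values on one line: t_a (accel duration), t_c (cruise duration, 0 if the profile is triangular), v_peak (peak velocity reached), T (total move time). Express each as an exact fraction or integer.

t_a=1/4 t_c=5/2 v_peak=15/8 T=3

vₘ²/aₘ = (15/8)²/(15/2) = 15/32
165/32 ≥ 15/32 → trapezoidal
t_a = (15/8)/(15/2) = 1/4; v_peak = 15/8
d_cruise = 165/32 − 15/32 = 75/16; t_c = (75/16)/(15/8) = 5/2
T = 2·1/4 + 5/2 = 3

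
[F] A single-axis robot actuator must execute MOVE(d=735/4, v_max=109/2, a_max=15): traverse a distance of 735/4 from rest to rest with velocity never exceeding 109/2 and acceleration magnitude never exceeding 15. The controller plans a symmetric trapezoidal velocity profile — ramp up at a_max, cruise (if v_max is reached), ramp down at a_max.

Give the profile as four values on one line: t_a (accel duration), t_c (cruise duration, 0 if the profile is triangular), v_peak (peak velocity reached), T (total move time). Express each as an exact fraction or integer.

t_a=7/2 t_c=0 v_peak=105/2 T=7

v_max²/a_max = (109/2)²/15 = 11881/60
735/4 < 11881/60 → triangular
v_peak = √(735/4·15) = √(11025/4) = 105/2
t_a = (105/2)/15 = 7/2; t_c = 0
T = 2·7/2 = 7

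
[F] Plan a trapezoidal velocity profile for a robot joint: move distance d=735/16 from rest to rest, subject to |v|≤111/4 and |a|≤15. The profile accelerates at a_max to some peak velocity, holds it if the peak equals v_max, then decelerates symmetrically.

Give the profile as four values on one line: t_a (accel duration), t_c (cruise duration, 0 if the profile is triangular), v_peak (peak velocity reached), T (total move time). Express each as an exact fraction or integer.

v_max²/a_max = (111/4)²/15 = 4107/80
735/16 < 4107/80 ⇒ no cruise
v_peak = √(735/16·15) = √(11025/16) = 105/4
t_a = (105/4)/15 = 7/4; t_c = 0
T = 2·7/4 = 7/2

t_a=7/4 t_c=0 v_peak=105/4 T=7/2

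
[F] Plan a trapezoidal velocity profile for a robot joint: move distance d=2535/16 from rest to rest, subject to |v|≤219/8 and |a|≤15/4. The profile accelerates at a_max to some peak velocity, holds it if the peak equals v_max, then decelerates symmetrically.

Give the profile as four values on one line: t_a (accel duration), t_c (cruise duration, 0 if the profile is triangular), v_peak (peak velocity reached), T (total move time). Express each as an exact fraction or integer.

vₘ²/aₘ = (219/8)²/(15/4) = 15987/80
2535/16 < 15987/80 → triangular
v_peak = √(2535/16·15/4) = √(38025/64) = 195/8
t_a = (195/8)/(15/4) = 13/2; t_c = 0
T = 2·13/2 = 13

t_a=13/2 t_c=0 v_peak=195/8 T=13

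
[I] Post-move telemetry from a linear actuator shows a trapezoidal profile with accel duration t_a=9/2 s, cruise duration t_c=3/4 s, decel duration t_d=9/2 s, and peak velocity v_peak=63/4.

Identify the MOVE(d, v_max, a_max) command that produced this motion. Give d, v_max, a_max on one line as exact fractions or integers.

d=1323/16 v_max=63/4 a_max=7/2

a_max = (63/4)/(9/2) = 7/2
d_a = ½·63/4·9/2 = 567/16; d_c = 63/4·3/4 = 189/16
d = 2·567/16 + 189/16 = 1323/16
t_c = 3/4 > 0 → v_max = v_peak = 63/4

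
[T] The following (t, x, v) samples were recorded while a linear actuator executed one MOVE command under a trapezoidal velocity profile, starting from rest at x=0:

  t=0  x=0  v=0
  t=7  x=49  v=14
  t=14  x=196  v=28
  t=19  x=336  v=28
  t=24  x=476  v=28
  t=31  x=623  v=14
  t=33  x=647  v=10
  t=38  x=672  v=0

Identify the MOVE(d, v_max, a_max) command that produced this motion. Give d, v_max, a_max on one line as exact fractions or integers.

final state: t=38, x=672, v=0 → d = 672
a_max = (14−0)/(7−0) = 2
max v = 28 over t∈[14,24] → v_max = 28
check: 28·(14+10) = 672 ✓

d=672 v_max=28 a_max=2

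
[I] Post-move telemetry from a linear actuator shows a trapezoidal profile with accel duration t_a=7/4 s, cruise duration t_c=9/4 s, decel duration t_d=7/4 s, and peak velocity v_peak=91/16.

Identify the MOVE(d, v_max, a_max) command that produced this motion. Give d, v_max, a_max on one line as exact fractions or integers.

d=91/4 v_max=91/16 a_max=13/4

a_max = (91/16)/(7/4) = 13/4
d_a = ½·91/16·7/4 = 637/128; d_c = 91/16·9/4 = 819/64
d = 2·637/128 + 819/64 = 91/4
t_c = 9/4 > 0 → v_max = v_peak = 91/16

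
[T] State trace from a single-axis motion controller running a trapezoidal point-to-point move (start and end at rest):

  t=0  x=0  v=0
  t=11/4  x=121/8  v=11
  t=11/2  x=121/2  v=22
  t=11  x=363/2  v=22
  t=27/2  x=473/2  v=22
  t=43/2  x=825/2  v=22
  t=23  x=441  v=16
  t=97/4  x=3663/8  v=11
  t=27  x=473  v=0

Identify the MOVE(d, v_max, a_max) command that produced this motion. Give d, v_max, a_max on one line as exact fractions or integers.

final state: t=27, x=473, v=0 → d = 473
a_max = (11−0)/(11/4−0) = 4
max v = 22 over t∈[11/2,43/2] → v_max = 22
check: 22·(11/2+16) = 473 ✓

d=473 v_max=22 a_max=4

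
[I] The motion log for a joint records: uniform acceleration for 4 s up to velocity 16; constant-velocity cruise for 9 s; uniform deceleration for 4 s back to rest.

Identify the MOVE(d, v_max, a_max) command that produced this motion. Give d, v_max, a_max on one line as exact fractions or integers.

a_max = 16/4 = 4
d_a = ½·16·4 = 32; d_c = 16·9 = 144
d = 2·32 + 144 = 208
t_c = 9 > 0 → v_max = v_peak = 16

d=208 v_max=16 a_max=4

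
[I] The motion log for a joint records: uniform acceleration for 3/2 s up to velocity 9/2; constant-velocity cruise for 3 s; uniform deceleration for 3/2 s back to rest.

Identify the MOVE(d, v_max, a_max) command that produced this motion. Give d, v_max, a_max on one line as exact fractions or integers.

a_max = (9/2)/(3/2) = 3
d_a = ½·9/2·3/2 = 27/8; d_c = 9/2·3 = 27/2
d = 2·27/8 + 27/2 = 81/4
t_c = 3 > 0 so v_max = 9/2

d=81/4 v_max=9/2 a_max=3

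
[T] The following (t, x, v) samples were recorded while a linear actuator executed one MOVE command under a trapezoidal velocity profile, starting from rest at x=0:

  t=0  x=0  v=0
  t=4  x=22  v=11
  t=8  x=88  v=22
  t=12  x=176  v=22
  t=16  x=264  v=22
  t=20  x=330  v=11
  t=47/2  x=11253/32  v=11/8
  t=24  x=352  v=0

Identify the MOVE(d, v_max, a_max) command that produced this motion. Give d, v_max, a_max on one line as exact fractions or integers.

d=352 v_max=22 a_max=11/4

final state: t=24, x=352, v=0 → d = 352
a_max = (11−0)/(4−0) = 11/4
max v = 22 over t∈[8,16] → v_max = 22
check: 22·(8+8) = 352 ✓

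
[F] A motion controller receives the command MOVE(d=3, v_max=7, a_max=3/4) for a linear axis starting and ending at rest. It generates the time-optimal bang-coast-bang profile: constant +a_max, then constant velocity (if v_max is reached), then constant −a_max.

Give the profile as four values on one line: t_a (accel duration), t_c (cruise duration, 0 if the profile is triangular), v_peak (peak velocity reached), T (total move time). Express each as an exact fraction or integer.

vₘ²/aₘ = 7²/(3/4) = 196/3
3 < 196/3 → triangular
v_peak = √(3·3/4) = √(9/4) = 3/2
t_a = (3/2)/(3/4) = 2; t_c = 0
T = 2·2 = 4

t_a=2 t_c=0 v_peak=3/2 T=4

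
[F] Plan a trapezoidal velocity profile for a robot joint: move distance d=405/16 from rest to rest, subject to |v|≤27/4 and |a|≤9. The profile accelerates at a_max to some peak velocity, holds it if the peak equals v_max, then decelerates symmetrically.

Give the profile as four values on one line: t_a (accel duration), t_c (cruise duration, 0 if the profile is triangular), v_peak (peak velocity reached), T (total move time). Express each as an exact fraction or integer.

v_max²/a_max = (27/4)²/9 = 81/16
405/16 ≥ 81/16 → trapezoidal
t_a = (27/4)/9 = 3/4; v_peak = 27/4
d_cruise = 405/16 − 81/16 = 81/4; t_c = (81/4)/(27/4) = 3
T = 2·3/4 + 3 = 9/2

t_a=3/4 t_c=3 v_peak=27/4 T=9/2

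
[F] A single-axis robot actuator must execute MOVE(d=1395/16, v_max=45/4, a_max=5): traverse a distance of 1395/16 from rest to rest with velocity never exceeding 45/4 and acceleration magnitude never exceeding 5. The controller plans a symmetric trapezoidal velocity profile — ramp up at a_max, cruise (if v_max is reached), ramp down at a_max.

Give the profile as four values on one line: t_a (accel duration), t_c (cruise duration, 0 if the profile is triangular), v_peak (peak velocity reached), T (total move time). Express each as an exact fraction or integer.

t_a=9/4 t_c=11/2 v_peak=45/4 T=10

v_max²/a_max = (45/4)²/5 = 405/16
1395/16 ≥ 405/16 ⇒ cruise phase
t_a = (45/4)/5 = 9/4; v_peak = 45/4
d_cruise = 1395/16 − 405/16 = 495/8; t_c = (495/8)/(45/4) = 11/2
T = 2·9/4 + 11/2 = 10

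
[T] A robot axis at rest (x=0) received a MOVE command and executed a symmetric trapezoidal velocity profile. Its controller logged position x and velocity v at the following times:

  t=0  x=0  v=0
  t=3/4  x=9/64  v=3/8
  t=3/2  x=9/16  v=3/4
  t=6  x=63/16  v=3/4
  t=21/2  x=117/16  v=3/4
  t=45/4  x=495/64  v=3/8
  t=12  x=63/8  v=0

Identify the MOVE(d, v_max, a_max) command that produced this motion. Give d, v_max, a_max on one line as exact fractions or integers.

d=63/8 v_max=3/4 a_max=1/2

final state: t=12, x=63/8, v=0 → d = 63/8
a_max = (3/8−0)/(3/4−0) = 1/2
max v = 3/4 over t∈[3/2,21/2] → v_max = 3/4
check: 3/4·(3/2+9) = 63/8 ✓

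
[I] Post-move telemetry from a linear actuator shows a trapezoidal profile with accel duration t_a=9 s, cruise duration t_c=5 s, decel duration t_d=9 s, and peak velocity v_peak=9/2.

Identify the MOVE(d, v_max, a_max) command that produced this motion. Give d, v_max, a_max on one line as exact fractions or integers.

d=63 v_max=9/2 a_max=1/2

a_max = (9/2)/9 = 1/2
d_a = ½·9/2·9 = 81/4; d_c = 9/2·5 = 45/2
d = 2·81/4 + 45/2 = 63
t_c = 5 > 0 ⇒ limit active, v_max = 9/2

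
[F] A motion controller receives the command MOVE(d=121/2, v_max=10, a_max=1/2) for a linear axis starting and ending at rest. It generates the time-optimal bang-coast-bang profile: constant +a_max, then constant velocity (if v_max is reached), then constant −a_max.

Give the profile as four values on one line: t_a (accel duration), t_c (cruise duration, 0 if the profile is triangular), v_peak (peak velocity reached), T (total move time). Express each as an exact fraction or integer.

vₘ²/aₘ = 10²/(1/2) = 200
121/2 < 200 ⇒ no cruise
v_peak = √(121/2·1/2) = √(121/4) = 11/2
t_a = (11/2)/(1/2) = 11; t_c = 0
T = 2·11 = 22

t_a=11 t_c=0 v_peak=11/2 T=22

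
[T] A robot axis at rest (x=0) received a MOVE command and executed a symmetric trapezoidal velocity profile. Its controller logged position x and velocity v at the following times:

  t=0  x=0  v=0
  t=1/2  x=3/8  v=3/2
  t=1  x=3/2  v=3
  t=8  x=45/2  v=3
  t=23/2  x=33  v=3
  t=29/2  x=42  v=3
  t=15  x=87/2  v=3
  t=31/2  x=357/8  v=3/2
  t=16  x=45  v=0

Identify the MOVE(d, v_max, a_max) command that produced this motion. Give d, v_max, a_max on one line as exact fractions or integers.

d=45 v_max=3 a_max=3

final state: t=16, x=45, v=0 → d = 45
a_max = (3/2−0)/(1/2−0) = 3
max v = 3 over t∈[1,15] → v_max = 3
check: 3·(1+14) = 45 ✓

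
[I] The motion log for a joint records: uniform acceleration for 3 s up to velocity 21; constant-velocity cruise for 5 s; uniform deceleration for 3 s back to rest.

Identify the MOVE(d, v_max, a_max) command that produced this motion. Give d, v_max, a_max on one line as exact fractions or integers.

d=168 v_max=21 a_max=7

a_max = 21/3 = 7
d_a = ½·21·3 = 63/2; d_c = 21·5 = 105
d = 2·63/2 + 105 = 168
t_c = 5 > 0 so v_max = 21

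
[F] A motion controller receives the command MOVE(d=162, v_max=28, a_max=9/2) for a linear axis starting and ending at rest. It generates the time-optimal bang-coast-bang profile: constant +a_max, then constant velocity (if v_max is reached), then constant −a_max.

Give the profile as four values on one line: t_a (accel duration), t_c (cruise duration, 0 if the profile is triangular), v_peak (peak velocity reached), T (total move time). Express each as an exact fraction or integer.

vₘ²/aₘ = 28²/(9/2) = 1568/9
162 < 1568/9 ⇒ no cruise
v_peak = √(162·9/2) = √729 = 27
t_a = 27/(9/2) = 6; t_c = 0
T = 2·6 = 12

t_a=6 t_c=0 v_peak=27 T=12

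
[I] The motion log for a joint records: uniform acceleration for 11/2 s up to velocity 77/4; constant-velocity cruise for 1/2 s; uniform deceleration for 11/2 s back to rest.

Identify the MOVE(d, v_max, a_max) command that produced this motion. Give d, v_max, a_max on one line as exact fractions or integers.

d=231/2 v_max=77/4 a_max=7/2

a_max = (77/4)/(11/2) = 7/2
d_a = ½·77/4·11/2 = 847/16; d_c = 77/4·1/2 = 77/8
d = 2·847/16 + 77/8 = 231/2
t_c = 1/2 > 0 → v_max = v_peak = 77/4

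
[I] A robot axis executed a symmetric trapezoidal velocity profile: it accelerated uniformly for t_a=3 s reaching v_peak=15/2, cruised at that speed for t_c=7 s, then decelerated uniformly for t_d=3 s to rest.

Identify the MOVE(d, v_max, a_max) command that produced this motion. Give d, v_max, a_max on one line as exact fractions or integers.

d=75 v_max=15/2 a_max=5/2

a_max = (15/2)/3 = 5/2
d_a = ½·15/2·3 = 45/4; d_c = 15/2·7 = 105/2
d = 2·45/4 + 105/2 = 75
t_c = 7 > 0 so v_max = 15/2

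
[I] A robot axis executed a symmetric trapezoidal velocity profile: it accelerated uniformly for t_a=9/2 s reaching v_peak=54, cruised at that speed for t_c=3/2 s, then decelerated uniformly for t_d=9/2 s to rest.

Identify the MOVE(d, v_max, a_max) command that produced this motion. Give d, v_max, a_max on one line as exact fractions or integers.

d=324 v_max=54 a_max=12

a_max = 54/(9/2) = 12
d_a = ½·54·9/2 = 243/2; d_c = 54·3/2 = 81
d = 2·243/2 + 81 = 324
t_c = 3/2 > 0 so v_max = 54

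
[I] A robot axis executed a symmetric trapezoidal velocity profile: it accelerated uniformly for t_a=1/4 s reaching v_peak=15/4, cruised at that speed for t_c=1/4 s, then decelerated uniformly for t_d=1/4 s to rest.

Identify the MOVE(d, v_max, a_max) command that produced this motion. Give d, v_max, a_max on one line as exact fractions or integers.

d=15/8 v_max=15/4 a_max=15

a_max = (15/4)/(1/4) = 15
d_a = ½·15/4·1/4 = 15/32; d_c = 15/4·1/4 = 15/16
d = 2·15/32 + 15/16 = 15/8
t_c = 1/4 > 0 ⇒ limit active, v_max = 15/4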